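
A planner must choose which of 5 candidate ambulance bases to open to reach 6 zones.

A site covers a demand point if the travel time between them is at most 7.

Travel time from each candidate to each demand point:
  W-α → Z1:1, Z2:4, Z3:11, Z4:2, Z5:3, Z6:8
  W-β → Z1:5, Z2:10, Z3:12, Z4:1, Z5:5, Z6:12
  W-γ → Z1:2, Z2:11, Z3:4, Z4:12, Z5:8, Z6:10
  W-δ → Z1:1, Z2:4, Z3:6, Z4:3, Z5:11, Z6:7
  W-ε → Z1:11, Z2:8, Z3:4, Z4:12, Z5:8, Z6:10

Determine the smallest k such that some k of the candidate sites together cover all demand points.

Coverage sets (demand points within 7 of each site):
  W-α: {Z1, Z2, Z4, Z5}
  W-β: {Z1, Z4, Z5}
  W-γ: {Z1, Z3}
  W-δ: {Z1, Z2, Z3, Z4, Z6}
  W-ε: {Z3}
No single site covers all 6 demand points.
But {W-α, W-δ} covers everything, so the minimum is 2.

2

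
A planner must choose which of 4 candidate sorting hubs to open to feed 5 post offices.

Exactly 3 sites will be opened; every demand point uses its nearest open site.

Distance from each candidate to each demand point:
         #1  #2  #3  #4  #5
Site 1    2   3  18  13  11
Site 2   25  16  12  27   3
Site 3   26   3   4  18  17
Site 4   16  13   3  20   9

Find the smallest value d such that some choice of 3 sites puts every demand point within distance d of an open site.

Open {Site 1, Site 2, Site 3}.
  Farthest demand point is #4 at distance 13 (to Site 1); all others are ≤ 13.
With {Site 1, Site 2, Site 4} the worst case is 13.
With {Site 1, Site 3, Site 4} the worst case is 13.
No size-3 selection achieves below 13.

13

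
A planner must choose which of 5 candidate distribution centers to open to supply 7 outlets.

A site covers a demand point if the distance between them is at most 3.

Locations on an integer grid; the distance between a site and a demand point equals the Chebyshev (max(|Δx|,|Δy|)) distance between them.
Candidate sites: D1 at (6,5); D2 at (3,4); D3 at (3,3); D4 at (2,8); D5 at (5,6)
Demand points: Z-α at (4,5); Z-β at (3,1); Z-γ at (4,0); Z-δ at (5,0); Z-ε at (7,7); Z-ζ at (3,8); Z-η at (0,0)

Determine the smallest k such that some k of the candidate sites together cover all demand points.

Coverage sets (demand points within 3 of each site):
  D1: {Z-α, Z-ε, Z-ζ}
  D2: {Z-α, Z-β}
  D3: {Z-α, Z-β, Z-γ, Z-δ, Z-η}
  D4: {Z-α, Z-ζ}
  D5: {Z-α, Z-ε, Z-ζ}
No single site covers all 7 demand points.
But {D1, D3} covers everything, so the minimum is 2.

2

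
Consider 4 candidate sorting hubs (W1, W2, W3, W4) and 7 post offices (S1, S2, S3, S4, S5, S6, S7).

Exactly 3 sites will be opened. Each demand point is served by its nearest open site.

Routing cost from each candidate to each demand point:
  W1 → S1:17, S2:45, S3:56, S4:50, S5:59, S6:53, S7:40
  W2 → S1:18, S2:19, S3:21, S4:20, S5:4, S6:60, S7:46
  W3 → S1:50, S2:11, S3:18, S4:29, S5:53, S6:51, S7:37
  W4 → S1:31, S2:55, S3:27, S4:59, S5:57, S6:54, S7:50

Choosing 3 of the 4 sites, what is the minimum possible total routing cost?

158

Open {W1, W2, W3}.
  S1→W1 17, S2→W3 11, S3→W3 18, S4→W2 20, S5→W2 4, S6→W3 51, S7→W3 37  ⇒ total 158.
Compare {W2, W3, W4}: total 159.
Compare {W1, W2, W4}: total 174.
No size-3 selection does better; minimum is 158.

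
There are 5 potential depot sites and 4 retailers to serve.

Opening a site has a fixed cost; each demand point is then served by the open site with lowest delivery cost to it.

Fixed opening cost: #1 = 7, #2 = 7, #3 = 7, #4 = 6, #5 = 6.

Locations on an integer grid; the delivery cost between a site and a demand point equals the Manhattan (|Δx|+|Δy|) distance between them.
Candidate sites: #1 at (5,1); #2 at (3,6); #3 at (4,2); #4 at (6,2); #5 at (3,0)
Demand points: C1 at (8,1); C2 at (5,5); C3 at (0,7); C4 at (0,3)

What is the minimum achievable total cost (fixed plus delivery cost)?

29

Open {#2, #4}: assign each demand point to its cheapest open site.
  C1→#4 3, C2→#2 3, C3→#2 4, C4→#2 6
  delivery cost 16, fixed 13 → total 29.
Compare {#2}: delivery cost 23 + fixed 7 = 30.
Compare {#3}: delivery cost 23 + fixed 7 = 30.
Compare {#1, #2}: delivery cost 16 + fixed 14 = 30.
All other subsets cost ≥ 30. Minimum total cost: 29.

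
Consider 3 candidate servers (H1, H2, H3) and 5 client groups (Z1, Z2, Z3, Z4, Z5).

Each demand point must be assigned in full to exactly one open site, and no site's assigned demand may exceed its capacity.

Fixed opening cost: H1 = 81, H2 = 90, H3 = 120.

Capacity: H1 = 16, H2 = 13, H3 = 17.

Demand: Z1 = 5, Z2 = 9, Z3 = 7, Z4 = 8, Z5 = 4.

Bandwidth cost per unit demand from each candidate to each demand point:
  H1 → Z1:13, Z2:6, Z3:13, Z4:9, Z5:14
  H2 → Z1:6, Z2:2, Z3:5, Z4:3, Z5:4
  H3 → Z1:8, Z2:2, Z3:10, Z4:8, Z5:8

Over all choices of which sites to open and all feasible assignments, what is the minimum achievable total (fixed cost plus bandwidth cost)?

472

Open {H1, H2, H3}; cheapest assignment that respects the capacities:
  H1 (cap 16, load 8): Z4 — cost 8×9 = 72
  H2 (cap 13, load 11): Z3, Z5 — cost 7×5 + 4×4 = 51
  H3 (cap 17, load 14): Z1, Z2 — cost 5×8 + 9×2 = 58
  Shipping 181, fixed 291 → total 472.
  Any other capacity-feasible assignment to {H1, H2, H3} ships for at least 181.
Compare {H1, H3}: its best feasible assignment gives total 482.
Every other set of open sites that can feasibly serve all demand totals ≥ 482 even under its best assignment. Minimum: 472.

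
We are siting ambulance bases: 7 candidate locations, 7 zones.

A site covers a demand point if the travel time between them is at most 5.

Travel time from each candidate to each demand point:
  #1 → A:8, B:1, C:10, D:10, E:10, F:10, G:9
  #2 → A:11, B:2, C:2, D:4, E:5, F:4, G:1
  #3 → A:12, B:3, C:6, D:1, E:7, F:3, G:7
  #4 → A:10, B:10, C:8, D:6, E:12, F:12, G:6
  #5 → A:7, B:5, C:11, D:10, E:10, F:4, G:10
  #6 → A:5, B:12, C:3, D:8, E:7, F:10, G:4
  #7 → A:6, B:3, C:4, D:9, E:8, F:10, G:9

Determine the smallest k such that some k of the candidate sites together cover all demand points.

2

Coverage sets (demand points within 5 of each site):
  #1: {B}
  #2: {B, C, D, E, F, G}
  #3: {B, D, F}
  #4: {}
  #5: {B, F}
  #6: {A, C, G}
  #7: {B, C}
No single site covers all 7 demand points.
But {#2, #6} covers everything, so the minimum is 2.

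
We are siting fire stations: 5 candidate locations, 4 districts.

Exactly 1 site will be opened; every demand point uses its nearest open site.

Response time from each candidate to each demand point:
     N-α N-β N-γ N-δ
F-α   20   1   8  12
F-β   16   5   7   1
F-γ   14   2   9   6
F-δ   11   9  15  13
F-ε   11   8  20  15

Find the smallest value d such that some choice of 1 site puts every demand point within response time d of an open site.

14

Open {F-γ}.
  Farthest demand point is N-α at response time 14 (to F-γ); all others are ≤ 14.
With {F-δ} the worst case is 15.
With {F-β} the worst case is 16.
No size-1 selection achieves below 14.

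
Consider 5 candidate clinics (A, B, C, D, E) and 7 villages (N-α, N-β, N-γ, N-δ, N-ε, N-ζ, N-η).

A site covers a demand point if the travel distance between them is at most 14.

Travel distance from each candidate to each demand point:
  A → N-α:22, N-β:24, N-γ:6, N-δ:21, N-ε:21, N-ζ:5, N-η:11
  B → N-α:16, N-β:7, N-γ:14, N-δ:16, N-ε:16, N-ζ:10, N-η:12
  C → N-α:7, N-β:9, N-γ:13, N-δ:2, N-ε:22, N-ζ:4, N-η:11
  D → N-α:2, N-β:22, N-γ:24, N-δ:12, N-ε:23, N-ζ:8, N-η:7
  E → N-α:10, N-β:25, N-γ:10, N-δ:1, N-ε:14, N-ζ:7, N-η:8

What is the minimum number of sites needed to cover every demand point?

2

Coverage sets (demand points within 14 of each site):
  A: {N-γ, N-ζ, N-η}
  B: {N-β, N-γ, N-ζ, N-η}
  C: {N-α, N-β, N-γ, N-δ, N-ζ, N-η}
  D: {N-α, N-δ, N-ζ, N-η}
  E: {N-α, N-γ, N-δ, N-ε, N-ζ, N-η}
No single site covers all 7 demand points.
But {B, E} covers everything, so the minimum is 2.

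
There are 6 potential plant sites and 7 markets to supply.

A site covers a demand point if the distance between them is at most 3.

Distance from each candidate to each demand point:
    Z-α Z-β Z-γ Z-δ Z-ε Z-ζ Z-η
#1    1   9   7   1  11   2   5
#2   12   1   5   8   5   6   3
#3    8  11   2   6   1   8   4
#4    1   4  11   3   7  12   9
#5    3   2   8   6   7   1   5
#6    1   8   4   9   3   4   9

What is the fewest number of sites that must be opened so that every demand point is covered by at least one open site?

Coverage sets (demand points within 3 of each site):
  #1: {Z-α, Z-δ, Z-ζ}
  #2: {Z-β, Z-η}
  #3: {Z-γ, Z-ε}
  #4: {Z-α, Z-δ}
  #5: {Z-α, Z-β, Z-ζ}
  #6: {Z-α, Z-ε}
No 2 sites suffice: every size-2 union leaves at least one demand point uncovered.
But {#1, #2, #3} covers everything, so the minimum is 3.

3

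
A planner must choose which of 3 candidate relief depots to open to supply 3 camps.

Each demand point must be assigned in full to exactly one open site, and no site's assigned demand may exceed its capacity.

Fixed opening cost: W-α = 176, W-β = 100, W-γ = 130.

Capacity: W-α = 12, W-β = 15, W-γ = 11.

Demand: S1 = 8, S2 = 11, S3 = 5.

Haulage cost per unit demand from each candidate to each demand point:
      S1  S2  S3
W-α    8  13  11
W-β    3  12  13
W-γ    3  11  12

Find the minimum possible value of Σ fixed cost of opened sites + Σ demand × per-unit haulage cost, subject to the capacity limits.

440

Open {W-β, W-γ}; cheapest assignment that respects the capacities:
  W-β (cap 15, load 13): S1, S3 — cost 8×3 + 5×13 = 89
  W-γ (cap 11, load 11): S2 — cost 11×11 = 121
  Shipping 210, fixed 230 → total 440.
  Any other capacity-feasible assignment to {W-β, W-γ} ships for at least 210.
Compare {W-α, W-β}: its best feasible assignment gives total 508.
Compare {W-α, W-β, W-γ}: its best feasible assignment gives total 606.
Every other set of open sites that can feasibly serve all demand totals ≥ 508 even under its best assignment. Minimum: 440.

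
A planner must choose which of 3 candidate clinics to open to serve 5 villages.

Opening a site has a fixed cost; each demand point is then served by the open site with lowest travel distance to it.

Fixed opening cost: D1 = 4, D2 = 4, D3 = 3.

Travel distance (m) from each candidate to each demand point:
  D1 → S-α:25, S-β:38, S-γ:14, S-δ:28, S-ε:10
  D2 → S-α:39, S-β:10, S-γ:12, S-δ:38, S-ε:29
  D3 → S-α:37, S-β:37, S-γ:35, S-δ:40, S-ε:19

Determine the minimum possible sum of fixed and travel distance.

93

Open {D1, D2}: assign each demand point to its cheapest open site.
  S-α→D1 25, S-β→D2 10, S-γ→D2 12, S-δ→D1 28, S-ε→D1 10
  travel distance 85, fixed 8 → total 93.
Compare {D1, D2, D3}: travel distance 85 + fixed 11 = 96.
Compare {D1}: travel distance 115 + fixed 4 = 119.
Compare {D1, D3}: travel distance 114 + fixed 7 = 121.
All other subsets cost ≥ 96. Minimum total cost: 93.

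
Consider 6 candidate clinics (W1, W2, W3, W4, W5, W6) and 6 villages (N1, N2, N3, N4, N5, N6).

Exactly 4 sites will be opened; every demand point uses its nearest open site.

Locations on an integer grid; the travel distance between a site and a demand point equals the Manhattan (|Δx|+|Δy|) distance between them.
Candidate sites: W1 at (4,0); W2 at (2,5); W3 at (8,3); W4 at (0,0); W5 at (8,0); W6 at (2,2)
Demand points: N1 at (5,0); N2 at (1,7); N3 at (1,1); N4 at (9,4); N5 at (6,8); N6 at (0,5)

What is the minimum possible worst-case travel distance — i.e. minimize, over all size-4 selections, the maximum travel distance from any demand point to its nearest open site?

Open {W1, W2, W3, W4}.
  Farthest demand point is N5 at travel distance 7 (to W2); all others are ≤ 7.
With {W1, W2, W3, W5} the worst case is 7.
With {W1, W2, W3, W6} the worst case is 7.
No size-4 selection achieves below 7.

7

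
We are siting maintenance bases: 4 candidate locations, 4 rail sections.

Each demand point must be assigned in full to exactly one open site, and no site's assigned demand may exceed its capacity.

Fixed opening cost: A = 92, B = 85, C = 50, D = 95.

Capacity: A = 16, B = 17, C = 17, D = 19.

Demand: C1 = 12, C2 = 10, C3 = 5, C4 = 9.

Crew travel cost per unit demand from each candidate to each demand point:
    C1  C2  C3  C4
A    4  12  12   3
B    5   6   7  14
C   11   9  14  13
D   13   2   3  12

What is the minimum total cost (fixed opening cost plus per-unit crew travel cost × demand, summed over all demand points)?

Open {A, B, D}; cheapest assignment that respects the capacities:
  A (cap 16, load 9): C4 — cost 9×3 = 27
  B (cap 17, load 12): C1 — cost 12×5 = 60
  D (cap 19, load 15): C2, C3 — cost 10×2 + 5×3 = 35
  Shipping 122, fixed 272 → total 394.
  Any other capacity-feasible assignment to {A, B, D} ships for at least 122.
Compare {B, D}: its best feasible assignment gives total 403.
Compare {A, C, D}: its best feasible assignment gives total 431.
Every other set of open sites that can feasibly serve all demand totals ≥ 403 even under its best assignment. Minimum: 394.

394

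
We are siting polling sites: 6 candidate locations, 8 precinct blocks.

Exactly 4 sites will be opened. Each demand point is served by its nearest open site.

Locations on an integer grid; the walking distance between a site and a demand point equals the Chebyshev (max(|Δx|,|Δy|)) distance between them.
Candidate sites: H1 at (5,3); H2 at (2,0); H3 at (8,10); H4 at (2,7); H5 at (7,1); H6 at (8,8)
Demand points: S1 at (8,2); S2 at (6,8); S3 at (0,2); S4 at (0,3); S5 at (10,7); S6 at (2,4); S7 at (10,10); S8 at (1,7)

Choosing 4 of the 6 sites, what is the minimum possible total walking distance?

Open {H2, H4, H5, H6}.
  S1→H5 1, S2→H6 2, S3→H2 2, S4→H2 3, S5→H6 2, S6→H4 3, S7→H6 2, S8→H4 1  ⇒ total 16.
Compare {H2, H3, H4, H5}: total 17.
Compare {H1, H2, H4, H6}: total 18.
No size-4 selection does better; minimum is 16.

16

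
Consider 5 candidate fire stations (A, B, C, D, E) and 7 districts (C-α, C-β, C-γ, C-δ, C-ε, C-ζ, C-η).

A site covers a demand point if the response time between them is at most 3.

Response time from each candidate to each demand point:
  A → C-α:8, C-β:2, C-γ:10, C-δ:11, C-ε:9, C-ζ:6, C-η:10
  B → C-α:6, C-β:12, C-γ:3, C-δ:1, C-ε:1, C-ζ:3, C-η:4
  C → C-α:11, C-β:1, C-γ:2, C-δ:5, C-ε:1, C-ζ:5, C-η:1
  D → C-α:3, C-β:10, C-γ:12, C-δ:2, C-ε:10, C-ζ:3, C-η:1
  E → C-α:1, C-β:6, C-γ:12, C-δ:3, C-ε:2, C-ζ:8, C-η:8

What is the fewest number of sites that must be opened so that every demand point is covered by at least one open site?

2

Coverage sets (demand points within 3 of each site):
  A: {C-β}
  B: {C-γ, C-δ, C-ε, C-ζ}
  C: {C-β, C-γ, C-ε, C-η}
  D: {C-α, C-δ, C-ζ, C-η}
  E: {C-α, C-δ, C-ε}
No single site covers all 7 demand points.
But {C, D} covers everything, so the minimum is 2.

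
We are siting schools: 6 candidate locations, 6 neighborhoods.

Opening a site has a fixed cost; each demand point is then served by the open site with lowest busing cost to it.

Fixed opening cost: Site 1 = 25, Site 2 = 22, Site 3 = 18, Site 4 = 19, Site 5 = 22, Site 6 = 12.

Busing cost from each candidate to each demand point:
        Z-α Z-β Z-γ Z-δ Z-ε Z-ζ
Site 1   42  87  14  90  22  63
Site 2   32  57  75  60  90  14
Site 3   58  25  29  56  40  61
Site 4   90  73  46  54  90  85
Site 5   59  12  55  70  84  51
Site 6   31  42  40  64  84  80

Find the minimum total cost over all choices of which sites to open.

223

Open {Site 1, Site 2, Site 5}: assign each demand point to its cheapest open site.
  Z-α→Site 2 32, Z-β→Site 5 12, Z-γ→Site 1 14, Z-δ→Site 2 60, Z-ε→Site 1 22, Z-ζ→Site 2 14
  busing cost 154, fixed 69 → total 223.
Compare {Site 1, Site 2, Site 3}: busing cost 163 + fixed 65 = 228.
Compare {Site 1, Site 2, Site 5, Site 6}: busing cost 153 + fixed 81 = 234.
Compare {Site 2, Site 3}: busing cost 196 + fixed 40 = 236.
All other subsets cost ≥ 228. Minimum total cost: 223.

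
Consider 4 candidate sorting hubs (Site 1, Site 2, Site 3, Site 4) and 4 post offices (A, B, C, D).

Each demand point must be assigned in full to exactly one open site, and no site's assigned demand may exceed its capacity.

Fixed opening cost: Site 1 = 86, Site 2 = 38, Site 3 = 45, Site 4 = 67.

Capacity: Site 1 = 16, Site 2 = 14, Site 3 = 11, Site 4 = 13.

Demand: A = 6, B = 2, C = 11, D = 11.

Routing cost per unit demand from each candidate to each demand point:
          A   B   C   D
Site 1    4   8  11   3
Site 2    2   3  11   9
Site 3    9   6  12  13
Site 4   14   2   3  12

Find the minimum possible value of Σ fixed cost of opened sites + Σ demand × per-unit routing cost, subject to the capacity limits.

273

Open {Site 1, Site 2, Site 4}; cheapest assignment that respects the capacities:
  Site 1 (cap 16, load 11): D — cost 11×3 = 33
  Site 2 (cap 14, load 6): A — cost 6×2 = 12
  Site 4 (cap 13, load 13): B, C — cost 2×2 + 11×3 = 37
  Shipping 82, fixed 191 → total 273.
  Any other capacity-feasible assignment to {Site 1, Site 2, Site 4} ships for at least 82.
Compare {Site 1, Site 2, Site 3, Site 4}: its best feasible assignment gives total 318.
Compare {Site 1, Site 3, Site 4}: its best feasible assignment gives total 322.
Every other set of open sites that can feasibly serve all demand totals ≥ 318 even under its best assignment. Minimum: 273.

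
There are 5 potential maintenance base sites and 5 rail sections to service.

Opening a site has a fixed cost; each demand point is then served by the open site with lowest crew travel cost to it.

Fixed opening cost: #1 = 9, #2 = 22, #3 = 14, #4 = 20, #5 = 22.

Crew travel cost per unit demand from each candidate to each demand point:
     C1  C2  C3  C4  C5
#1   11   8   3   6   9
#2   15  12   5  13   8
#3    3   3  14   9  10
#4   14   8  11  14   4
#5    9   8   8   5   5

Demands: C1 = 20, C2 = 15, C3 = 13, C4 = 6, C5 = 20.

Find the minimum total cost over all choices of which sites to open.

Open {#1, #3, #4}: assign each demand point to its cheapest open site.
  C1→#3 20×3=60, C2→#3 15×3=45, C3→#1 13×3=39, C4→#1 6×6=36, C5→#4 20×4=80
  crew travel cost 260, fixed 43 → total 303.
Compare {#1, #3, #5}: crew travel cost 274 + fixed 45 = 319.
Compare {#1, #3, #4, #5}: crew travel cost 254 + fixed 65 = 319.
Compare {#1, #2, #3, #4}: crew travel cost 260 + fixed 65 = 325.
All other subsets cost ≥ 319. Minimum total cost: 303.

303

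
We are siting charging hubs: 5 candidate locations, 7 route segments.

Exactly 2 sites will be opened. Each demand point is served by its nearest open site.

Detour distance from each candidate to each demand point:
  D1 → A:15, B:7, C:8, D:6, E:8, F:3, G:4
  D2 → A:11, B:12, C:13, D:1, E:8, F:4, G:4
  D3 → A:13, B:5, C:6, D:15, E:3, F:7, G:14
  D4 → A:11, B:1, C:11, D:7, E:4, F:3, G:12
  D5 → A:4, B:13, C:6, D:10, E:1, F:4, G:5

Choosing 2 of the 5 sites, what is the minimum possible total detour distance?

Open {D4, D5}.
  A→D5 4, B→D4 1, C→D5 6, D→D4 7, E→D5 1, F→D4 3, G→D5 5  ⇒ total 27.
Compare {D1, D5}: total 31.
Compare {D2, D5}: total 32.
No size-2 selection does better; minimum is 27.

27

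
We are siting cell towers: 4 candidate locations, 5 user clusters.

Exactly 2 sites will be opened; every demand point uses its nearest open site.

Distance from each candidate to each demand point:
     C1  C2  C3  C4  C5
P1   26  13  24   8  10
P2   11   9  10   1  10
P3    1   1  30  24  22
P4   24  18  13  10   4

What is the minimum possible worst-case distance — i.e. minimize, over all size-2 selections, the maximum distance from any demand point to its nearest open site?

Open {P2, P3}.
  Farthest demand point is C3 at distance 10 (to P2); all others are ≤ 10.
With {P1, P2} the worst case is 11.
With {P2, P4} the worst case is 11.
No size-2 selection achieves below 10.

10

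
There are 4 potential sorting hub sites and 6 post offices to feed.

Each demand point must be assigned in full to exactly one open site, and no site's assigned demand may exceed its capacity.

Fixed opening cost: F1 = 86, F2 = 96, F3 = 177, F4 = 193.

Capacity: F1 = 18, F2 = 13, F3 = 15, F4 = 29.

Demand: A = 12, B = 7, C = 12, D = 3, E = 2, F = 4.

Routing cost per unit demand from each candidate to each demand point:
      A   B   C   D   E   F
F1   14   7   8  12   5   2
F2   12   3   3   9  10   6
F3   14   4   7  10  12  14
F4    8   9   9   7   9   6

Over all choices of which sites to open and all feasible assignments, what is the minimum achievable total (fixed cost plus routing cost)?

547

Open {F2, F4}; cheapest assignment that respects the capacities:
  F2 (cap 13, load 12): C — cost 12×3 = 36
  F4 (cap 29, load 28): A, B, D, E, F — cost 12×8 + 7×9 + 3×7 + 2×9 + 4×6 = 222
  Shipping 258, fixed 289 → total 547.
  Any other capacity-feasible assignment to {F2, F4} ships for at least 258.
Compare {F1, F4}: its best feasible assignment gives total 571.
Compare {F1, F2, F4}: its best feasible assignment gives total 595.
Every other set of open sites that can feasibly serve all demand totals ≥ 571 even under its best assignment. Minimum: 547.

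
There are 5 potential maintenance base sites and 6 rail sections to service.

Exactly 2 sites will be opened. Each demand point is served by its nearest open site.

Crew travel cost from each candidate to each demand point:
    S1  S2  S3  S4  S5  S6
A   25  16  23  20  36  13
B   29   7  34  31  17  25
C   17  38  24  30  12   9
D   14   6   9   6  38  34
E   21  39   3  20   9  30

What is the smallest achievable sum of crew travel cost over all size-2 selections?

56

Open {C, D}.
  S1→D 14, S2→D 6, S3→D 9, S4→D 6, S5→C 12, S6→C 9  ⇒ total 56.
Compare {D, E}: total 68.
Compare {B, D}: total 77.
No size-2 selection does better; minimum is 56.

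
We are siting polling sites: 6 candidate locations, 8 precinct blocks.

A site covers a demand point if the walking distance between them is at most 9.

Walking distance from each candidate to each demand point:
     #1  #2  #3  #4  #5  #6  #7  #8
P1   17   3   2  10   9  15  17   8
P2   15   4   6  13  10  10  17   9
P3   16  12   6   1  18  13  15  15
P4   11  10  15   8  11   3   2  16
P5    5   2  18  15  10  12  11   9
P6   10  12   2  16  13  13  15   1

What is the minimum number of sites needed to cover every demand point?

Coverage sets (demand points within 9 of each site):
  P1: {#2, #3, #5, #8}
  P2: {#2, #3, #8}
  P3: {#3, #4}
  P4: {#4, #6, #7}
  P5: {#1, #2, #8}
  P6: {#3, #8}
No 2 sites suffice: every size-2 union leaves at least one demand point uncovered.
But {P1, P4, P5} covers everything, so the minimum is 3.

3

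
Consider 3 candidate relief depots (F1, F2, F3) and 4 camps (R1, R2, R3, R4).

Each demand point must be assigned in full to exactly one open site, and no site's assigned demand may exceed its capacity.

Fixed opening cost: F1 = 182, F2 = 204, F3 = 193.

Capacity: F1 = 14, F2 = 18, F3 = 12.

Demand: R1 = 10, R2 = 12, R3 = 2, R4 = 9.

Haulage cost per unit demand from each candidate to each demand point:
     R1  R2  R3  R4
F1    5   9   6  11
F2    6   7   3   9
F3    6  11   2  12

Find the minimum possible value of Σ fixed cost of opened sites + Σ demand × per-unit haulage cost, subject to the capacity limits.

Open {F1, F2, F3}; cheapest assignment that respects the capacities:
  F1 (cap 14, load 10): R1 — cost 10×5 = 50
  F2 (cap 18, load 12): R2 — cost 12×7 = 84
  F3 (cap 12, load 11): R3, R4 — cost 2×2 + 9×12 = 112
  Shipping 246, fixed 579 → total 825.
  Any other capacity-feasible assignment to {F1, F2, F3} ships for at least 246.
Total demand is 33 and no other set of sites has combined capacity ≥ 33, so {F1, F2, F3} is the only feasible choice of open sites. Minimum: 825.

825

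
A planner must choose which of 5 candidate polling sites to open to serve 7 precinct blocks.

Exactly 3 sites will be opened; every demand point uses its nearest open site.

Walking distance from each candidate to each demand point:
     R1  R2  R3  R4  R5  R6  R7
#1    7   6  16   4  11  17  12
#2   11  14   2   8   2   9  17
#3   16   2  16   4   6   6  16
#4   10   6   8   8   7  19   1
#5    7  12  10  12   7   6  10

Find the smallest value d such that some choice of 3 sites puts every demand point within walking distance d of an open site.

Open {#1, #3, #4}.
  Farthest demand point is R3 at walking distance 8 (to #4); all others are ≤ 8.
With {#1, #4, #5} the worst case is 8.
With {#2, #4, #5} the worst case is 8.
No size-3 selection achieves below 8.

8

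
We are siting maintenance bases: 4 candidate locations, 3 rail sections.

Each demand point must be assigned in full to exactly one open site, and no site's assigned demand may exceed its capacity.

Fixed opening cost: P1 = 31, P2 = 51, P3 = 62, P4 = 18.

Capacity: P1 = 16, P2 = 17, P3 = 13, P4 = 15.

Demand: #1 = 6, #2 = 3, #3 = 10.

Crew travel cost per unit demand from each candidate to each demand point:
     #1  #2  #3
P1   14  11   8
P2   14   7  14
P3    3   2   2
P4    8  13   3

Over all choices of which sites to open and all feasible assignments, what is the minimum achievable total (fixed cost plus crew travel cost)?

Open {P3, P4}; cheapest assignment that respects the capacities:
  P3 (cap 13, load 9): #1, #2 — cost 6×3 + 3×2 = 24
  P4 (cap 15, load 10): #3 — cost 10×3 = 30
  Shipping 54, fixed 80 → total 134.
  Any other capacity-feasible assignment to {P3, P4} ships for at least 54.
Compare {P1, P3, P4}: its best feasible assignment gives total 165.
Compare {P2, P3, P4}: its best feasible assignment gives total 185.
Every other set of open sites that can feasibly serve all demand totals ≥ 165 even under its best assignment. Minimum: 134.

134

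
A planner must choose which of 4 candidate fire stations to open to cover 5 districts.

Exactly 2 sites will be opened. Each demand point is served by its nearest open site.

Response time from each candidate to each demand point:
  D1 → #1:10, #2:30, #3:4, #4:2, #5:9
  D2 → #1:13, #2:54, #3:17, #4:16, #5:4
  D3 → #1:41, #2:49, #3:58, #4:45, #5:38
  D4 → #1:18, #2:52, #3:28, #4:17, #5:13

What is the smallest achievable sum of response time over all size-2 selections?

Open {D1, D2}.
  #1→D1 10, #2→D1 30, #3→D1 4, #4→D1 2, #5→D2 4  ⇒ total 50.
Compare {D1, D3}: total 55.
Compare {D1, D4}: total 55.
No size-2 selection does better; minimum is 50.

50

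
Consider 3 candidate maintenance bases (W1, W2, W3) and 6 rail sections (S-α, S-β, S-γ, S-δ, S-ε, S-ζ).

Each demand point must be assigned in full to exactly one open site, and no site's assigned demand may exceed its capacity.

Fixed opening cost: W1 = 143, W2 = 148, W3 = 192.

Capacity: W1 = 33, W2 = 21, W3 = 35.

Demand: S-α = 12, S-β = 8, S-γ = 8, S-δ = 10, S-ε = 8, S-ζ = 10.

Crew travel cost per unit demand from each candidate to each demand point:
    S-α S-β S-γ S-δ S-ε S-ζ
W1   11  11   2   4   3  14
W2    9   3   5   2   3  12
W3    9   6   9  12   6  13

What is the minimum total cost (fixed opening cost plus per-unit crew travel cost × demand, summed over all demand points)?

701

Open {W1, W3}; cheapest assignment that respects the capacities:
  W1 (cap 33, load 26): S-γ, S-δ, S-ε — cost 8×2 + 10×4 + 8×3 = 80
  W3 (cap 35, load 30): S-α, S-β, S-ζ — cost 12×9 + 8×6 + 10×13 = 286
  Shipping 366, fixed 335 → total 701.
  Any other capacity-feasible assignment to {W1, W3} ships for at least 366.
Compare {W1, W2, W3}: its best feasible assignment gives total 805.
Every other set of open sites that can feasibly serve all demand totals ≥ 805 even under its best assignment. Minimum: 701.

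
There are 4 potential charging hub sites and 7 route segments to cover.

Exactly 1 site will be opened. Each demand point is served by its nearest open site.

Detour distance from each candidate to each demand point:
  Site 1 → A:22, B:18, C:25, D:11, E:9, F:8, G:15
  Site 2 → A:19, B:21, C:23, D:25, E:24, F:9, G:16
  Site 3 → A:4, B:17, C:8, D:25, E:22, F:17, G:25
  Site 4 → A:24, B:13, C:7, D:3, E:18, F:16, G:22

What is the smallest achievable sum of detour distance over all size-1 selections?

103

Open {Site 4}.
  A→Site 4 24, B→Site 4 13, C→Site 4 7, D→Site 4 3, E→Site 4 18, F→Site 4 16, G→Site 4 22  ⇒ total 103.
Compare {Site 1}: total 108.
Compare {Site 3}: total 118.
No size-1 selection does better; minimum is 103.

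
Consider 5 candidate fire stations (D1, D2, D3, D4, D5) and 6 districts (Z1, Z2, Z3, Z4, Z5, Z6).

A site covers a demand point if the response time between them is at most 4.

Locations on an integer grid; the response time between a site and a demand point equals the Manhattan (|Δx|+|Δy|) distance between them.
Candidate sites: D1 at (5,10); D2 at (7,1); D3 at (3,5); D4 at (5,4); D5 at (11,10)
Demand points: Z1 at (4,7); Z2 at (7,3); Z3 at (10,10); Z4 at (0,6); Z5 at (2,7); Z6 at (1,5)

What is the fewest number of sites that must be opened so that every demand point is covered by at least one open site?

3

Coverage sets (demand points within 4 of each site):
  D1: {Z1}
  D2: {Z2}
  D3: {Z1, Z4, Z5, Z6}
  D4: {Z1, Z2}
  D5: {Z3}
No 2 sites suffice: every size-2 union leaves at least one demand point uncovered.
But {D2, D3, D5} covers everything, so the minimum is 3.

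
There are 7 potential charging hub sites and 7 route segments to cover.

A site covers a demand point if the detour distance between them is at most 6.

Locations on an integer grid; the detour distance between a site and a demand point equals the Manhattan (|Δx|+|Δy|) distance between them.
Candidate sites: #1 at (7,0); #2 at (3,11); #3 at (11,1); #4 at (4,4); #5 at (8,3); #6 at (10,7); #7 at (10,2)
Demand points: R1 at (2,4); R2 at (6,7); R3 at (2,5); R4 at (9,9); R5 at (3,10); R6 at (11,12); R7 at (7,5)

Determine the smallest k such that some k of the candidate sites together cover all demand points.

Coverage sets (demand points within 6 of each site):
  #1: {R7}
  #2: {R5}
  #3: {}
  #4: {R1, R2, R3, R7}
  #5: {R2, R7}
  #6: {R2, R4, R6, R7}
  #7: {R7}
No 2 sites suffice: every size-2 union leaves at least one demand point uncovered.
But {#2, #4, #6} covers everything, so the minimum is 3.

3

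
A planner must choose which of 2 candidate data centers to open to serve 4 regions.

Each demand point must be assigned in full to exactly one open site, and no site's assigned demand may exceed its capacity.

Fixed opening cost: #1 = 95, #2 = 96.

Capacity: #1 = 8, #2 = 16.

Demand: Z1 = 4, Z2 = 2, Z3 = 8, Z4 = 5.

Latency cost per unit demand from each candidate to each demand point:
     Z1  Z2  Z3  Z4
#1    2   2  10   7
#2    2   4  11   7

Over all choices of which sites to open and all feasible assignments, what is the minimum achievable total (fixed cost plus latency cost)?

322

Open {#1, #2}; cheapest assignment that respects the capacities:
  #1 (cap 8, load 8): Z3 — cost 8×10 = 80
  #2 (cap 16, load 11): Z1, Z2, Z4 — cost 4×2 + 2×4 + 5×7 = 51
  Shipping 131, fixed 191 → total 322.
  Any other capacity-feasible assignment to {#1, #2} ships for at least 131.
Total demand is 19 and no other set of sites has combined capacity ≥ 19, so {#1, #2} is the only feasible choice of open sites. Minimum: 322.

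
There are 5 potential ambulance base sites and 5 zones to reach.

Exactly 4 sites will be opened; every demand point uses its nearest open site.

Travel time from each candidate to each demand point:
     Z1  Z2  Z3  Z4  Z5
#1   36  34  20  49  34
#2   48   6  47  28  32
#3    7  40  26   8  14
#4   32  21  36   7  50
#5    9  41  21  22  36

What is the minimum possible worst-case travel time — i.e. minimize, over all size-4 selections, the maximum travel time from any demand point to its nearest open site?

20

Open {#1, #2, #3, #4}.
  Farthest demand point is Z3 at travel time 20 (to #1); all others are ≤ 20.
With {#1, #2, #3, #5} the worst case is 20.
With {#1, #3, #4, #5} the worst case is 21.
No size-4 selection achieves below 20.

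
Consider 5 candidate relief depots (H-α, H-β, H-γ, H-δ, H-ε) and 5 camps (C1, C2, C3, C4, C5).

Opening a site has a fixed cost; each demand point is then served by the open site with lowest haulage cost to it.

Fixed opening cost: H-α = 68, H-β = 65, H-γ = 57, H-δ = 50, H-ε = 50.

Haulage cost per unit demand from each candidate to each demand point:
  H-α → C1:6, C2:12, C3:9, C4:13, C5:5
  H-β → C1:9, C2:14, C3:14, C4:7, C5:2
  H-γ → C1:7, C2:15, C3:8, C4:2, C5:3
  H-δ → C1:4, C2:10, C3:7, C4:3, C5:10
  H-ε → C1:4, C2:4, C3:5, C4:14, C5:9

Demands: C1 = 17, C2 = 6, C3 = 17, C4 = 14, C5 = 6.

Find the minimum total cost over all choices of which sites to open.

Open {H-γ, H-ε}: assign each demand point to its cheapest open site.
  C1→H-ε 17×4=68, C2→H-ε 6×4=24, C3→H-ε 17×5=85, C4→H-γ 14×2=28, C5→H-γ 6×3=18
  haulage cost 223, fixed 107 → total 330.
Compare {H-δ, H-ε}: haulage cost 273 + fixed 100 = 373.
Compare {H-γ, H-δ, H-ε}: haulage cost 223 + fixed 157 = 380.
Compare {H-β, H-γ, H-ε}: haulage cost 217 + fixed 172 = 389.
All other subsets cost ≥ 373. Minimum total cost: 330.

330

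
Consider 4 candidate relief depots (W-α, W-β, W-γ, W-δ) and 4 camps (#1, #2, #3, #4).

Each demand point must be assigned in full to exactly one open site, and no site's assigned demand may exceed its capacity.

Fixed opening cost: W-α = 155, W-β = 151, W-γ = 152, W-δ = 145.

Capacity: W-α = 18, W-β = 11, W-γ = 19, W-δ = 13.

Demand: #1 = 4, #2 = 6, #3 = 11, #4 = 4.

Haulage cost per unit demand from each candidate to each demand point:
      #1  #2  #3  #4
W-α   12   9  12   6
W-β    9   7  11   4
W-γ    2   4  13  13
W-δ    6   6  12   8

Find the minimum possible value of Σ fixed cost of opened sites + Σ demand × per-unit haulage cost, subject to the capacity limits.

495

Open {W-α, W-γ}; cheapest assignment that respects the capacities:
  W-α (cap 18, load 15): #3, #4 — cost 11×12 + 4×6 = 156
  W-γ (cap 19, load 10): #1, #2 — cost 4×2 + 6×4 = 32
  Shipping 188, fixed 307 → total 495.
  Any other capacity-feasible assignment to {W-α, W-γ} ships for at least 188.
Compare {W-β, W-γ}: its best feasible assignment gives total 508.
Compare {W-γ, W-δ}: its best feasible assignment gives total 513.
Every other set of open sites that can feasibly serve all demand totals ≥ 508 even under its best assignment. Minimum: 495.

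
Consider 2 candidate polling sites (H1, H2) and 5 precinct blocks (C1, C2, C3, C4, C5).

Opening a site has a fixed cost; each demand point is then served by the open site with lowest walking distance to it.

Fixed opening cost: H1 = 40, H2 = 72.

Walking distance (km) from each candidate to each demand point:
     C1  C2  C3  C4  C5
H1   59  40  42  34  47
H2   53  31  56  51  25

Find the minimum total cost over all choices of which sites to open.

262

Open {H1}: assign each demand point to its cheapest open site.
  C1→H1 59, C2→H1 40, C3→H1 42, C4→H1 34, C5→H1 47
  walking distance 222, fixed 40 → total 262.
Compare {H2}: walking distance 216 + fixed 72 = 288.
Compare {H1, H2}: walking distance 185 + fixed 112 = 297.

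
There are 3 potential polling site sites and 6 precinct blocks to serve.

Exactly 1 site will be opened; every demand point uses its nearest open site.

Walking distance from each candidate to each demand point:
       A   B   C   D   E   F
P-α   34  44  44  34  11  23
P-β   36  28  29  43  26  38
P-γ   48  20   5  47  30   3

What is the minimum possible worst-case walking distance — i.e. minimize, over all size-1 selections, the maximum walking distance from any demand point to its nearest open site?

43

Open {P-β}.
  Farthest demand point is D at walking distance 43 (to P-β); all others are ≤ 43.
With {P-α} the worst case is 44.
With {P-γ} the worst case is 48.
No size-1 selection achieves below 43.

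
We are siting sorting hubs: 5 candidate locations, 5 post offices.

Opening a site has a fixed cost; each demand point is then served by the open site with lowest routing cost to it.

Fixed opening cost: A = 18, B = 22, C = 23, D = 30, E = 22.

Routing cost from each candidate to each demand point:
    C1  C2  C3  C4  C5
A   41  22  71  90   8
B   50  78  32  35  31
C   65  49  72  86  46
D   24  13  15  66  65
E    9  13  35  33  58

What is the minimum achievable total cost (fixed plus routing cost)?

Open {A, E}: assign each demand point to its cheapest open site.
  C1→E 9, C2→E 13, C3→E 35, C4→E 33, C5→A 8
  routing cost 98, fixed 40 → total 138.
Compare {A, D, E}: routing cost 78 + fixed 70 = 148.
Compare {A, B, E}: routing cost 95 + fixed 62 = 157.
Compare {A, C, E}: routing cost 98 + fixed 63 = 161.
All other subsets cost ≥ 148. Minimum total cost: 138.

138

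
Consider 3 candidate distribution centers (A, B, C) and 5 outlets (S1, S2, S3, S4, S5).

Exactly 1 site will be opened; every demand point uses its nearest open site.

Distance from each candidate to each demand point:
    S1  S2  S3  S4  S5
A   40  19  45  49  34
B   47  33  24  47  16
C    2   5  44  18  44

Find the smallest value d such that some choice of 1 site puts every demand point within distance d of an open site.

44

Open {C}.
  Farthest demand point is S3 at distance 44 (to C); all others are ≤ 44.
With {B} the worst case is 47.
With {A} the worst case is 49.
No size-1 selection achieves below 44.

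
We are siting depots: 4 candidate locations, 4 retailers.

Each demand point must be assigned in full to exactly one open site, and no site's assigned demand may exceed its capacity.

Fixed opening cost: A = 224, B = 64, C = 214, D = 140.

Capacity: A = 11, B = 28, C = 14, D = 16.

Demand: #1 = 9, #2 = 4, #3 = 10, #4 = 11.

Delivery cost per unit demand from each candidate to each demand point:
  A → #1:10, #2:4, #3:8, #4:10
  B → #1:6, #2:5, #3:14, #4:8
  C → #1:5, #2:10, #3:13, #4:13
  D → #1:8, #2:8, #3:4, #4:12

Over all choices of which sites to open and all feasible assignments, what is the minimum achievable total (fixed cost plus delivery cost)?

Open {B, D}; cheapest assignment that respects the capacities:
  B (cap 28, load 24): #1, #2, #4 — cost 9×6 + 4×5 + 11×8 = 162
  D (cap 16, load 10): #3 — cost 10×4 = 40
  Shipping 202, fixed 204 → total 406.
  Any other capacity-feasible assignment to {B, D} ships for at least 202.
Compare {A, B}: its best feasible assignment gives total 530.
Compare {B, C}: its best feasible assignment gives total 570.
Every other set of open sites that can feasibly serve all demand totals ≥ 530 even under its best assignment. Minimum: 406.

406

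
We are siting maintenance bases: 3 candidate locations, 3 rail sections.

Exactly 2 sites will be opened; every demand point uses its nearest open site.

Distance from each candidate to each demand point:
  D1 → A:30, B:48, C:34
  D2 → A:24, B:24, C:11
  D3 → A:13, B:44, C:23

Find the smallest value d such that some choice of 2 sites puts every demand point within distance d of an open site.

Open {D1, D2}.
  Farthest demand point is A at distance 24 (to D2); all others are ≤ 24.
With {D2, D3} the worst case is 24.
With {D1, D3} the worst case is 44.
No size-2 selection achieves below 24.

24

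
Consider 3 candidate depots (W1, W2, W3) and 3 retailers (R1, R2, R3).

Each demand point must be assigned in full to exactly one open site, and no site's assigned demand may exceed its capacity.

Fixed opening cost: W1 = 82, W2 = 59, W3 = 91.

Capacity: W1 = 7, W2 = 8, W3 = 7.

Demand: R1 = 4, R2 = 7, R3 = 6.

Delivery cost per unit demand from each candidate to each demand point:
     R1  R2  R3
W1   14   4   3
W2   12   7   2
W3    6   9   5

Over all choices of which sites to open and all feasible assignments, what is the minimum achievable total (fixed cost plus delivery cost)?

Open {W1, W2, W3}; cheapest assignment that respects the capacities:
  W1 (cap 7, load 7): R2 — cost 7×4 = 28
  W2 (cap 8, load 6): R3 — cost 6×2 = 12
  W3 (cap 7, load 4): R1 — cost 4×6 = 24
  Shipping 64, fixed 232 → total 296.
  Any other capacity-feasible assignment to {W1, W2, W3} ships for at least 64.
Total demand is 17 and no other set of sites has combined capacity ≥ 17, so {W1, W2, W3} is the only feasible choice of open sites. Minimum: 296.

296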